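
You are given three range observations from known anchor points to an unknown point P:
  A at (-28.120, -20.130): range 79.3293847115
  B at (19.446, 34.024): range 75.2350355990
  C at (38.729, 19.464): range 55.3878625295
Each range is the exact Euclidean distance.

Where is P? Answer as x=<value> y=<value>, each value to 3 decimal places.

x=49.842 y=-34.798

eq1: (x + 28.120)² + (y + 20.130)² = 79.3293847115²
eq2: (x − 19.446)² + (y − 34.024)² = 75.2350355990²
eq3: (x − 38.729)² + (y − 19.464)² = 55.3878625295²
eq2−eq3, eq2−eq1 (x²,y² cancel):
  38.566·x − 29.120·y = 2935.498511
  -95.132·x − 108.308·y = -972.668889
det = 38.566·-108.308 − -29.120·-95.132 = -6947.250168
x = (2935.498511·-108.308 − -29.120·-972.668889) / -6947.250168 = 49.841604
y = (38.566·-972.668889 − 2935.498511·-95.132) / -6947.250168 = -34.797638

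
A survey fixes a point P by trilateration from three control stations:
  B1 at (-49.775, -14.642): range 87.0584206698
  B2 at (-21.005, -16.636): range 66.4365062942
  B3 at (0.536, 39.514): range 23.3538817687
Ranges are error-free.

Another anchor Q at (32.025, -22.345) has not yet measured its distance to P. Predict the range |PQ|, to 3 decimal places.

eq1: (x + 49.775)² + (y + 14.642)² = 87.0584206698²
eq2: (x + 21.005)² + (y + 16.636)² = 66.4365062942²
eq3: (x − 0.536)² + (y − 39.514)² = 23.3538817687²
eq2−eq3, eq2−eq1 (x²,y² cancel):
  43.082·x + 112.300·y = 4712.082546
  -57.540·x + 3.988·y = -1191.386973
det = 43.082·3.988 − 112.300·-57.540 = 6633.553016
x = (4712.082546·3.988 − 112.300·-1191.386973) / 6633.553016 = 23.001933
y = (43.082·-1191.386973 − 4712.082546·-57.540) / 6633.553016 = 33.135470
|P − Q| = √((23.001933 − 32.025)² + (33.135470 − -22.345)²) = 56.209414

56.209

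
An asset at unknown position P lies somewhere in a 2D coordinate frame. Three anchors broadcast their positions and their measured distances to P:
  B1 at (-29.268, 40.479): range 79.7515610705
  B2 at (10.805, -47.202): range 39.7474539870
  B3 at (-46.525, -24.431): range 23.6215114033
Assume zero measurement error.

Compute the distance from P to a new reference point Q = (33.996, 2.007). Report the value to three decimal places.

eq1: (x + 29.268)² + (y − 40.479)² = 79.7515610705²
eq2: (x − 10.805)² + (y + 47.202)² = 39.7474539870²
eq3: (x + 46.525)² + (y + 24.431)² = 23.6215114033²
eq2−eq3, eq2−eq1 (x²,y² cancel):
  -114.660·x + 45.542·y = 1438.556854
  -80.146·x + 175.362·y = -4630.062959
det = -114.660·175.362 − 45.542·-80.146 = -16456.997788
x = (1438.556854·175.362 − 45.542·-4630.062959) / -16456.997788 = -28.141860
y = (-114.660·-4630.062959 − 1438.556854·-80.146) / -16456.997788 = -39.264610
|P − Q| = √((-28.141860 − 33.996)² + (-39.264610 − 2.007)²) = 74.595305

74.595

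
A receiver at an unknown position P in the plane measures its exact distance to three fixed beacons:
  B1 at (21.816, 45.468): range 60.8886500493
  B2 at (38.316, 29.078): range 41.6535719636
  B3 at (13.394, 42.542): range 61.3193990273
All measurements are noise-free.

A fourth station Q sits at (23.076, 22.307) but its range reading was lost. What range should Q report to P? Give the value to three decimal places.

38.889

eq1: (x − 21.816)² + (y − 45.468)² = 60.8886500493²
eq2: (x − 38.316)² + (y − 29.078)² = 41.6535719636²
eq3: (x − 13.394)² + (y − 42.542)² = 61.3193990273²
eq1−eq3, eq1−eq2 (x²,y² cancel):
  -16.844·x − 5.852·y = -606.696872
  33.000·x − 32.780·y = 1742.776707
det = -16.844·-32.780 − -5.852·33.000 = 745.262320
x = (-606.696872·-32.780 − -5.852·1742.776707) / 745.262320 = 40.370017
y = (-16.844·1742.776707 − -606.696872·33.000) / 745.262320 = -12.524897
|P − Q| = √((40.370017 − 23.076)² + (-12.524897 − 22.307)²) = 38.888869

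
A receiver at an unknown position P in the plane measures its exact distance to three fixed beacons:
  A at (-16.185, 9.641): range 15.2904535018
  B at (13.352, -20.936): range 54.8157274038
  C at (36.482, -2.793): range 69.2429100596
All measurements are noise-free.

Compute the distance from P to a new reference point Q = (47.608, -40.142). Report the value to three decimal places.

93.966

eq1: (x + 16.185)² + (y − 9.641)² = 15.2904535018²
eq2: (x − 13.352)² + (y + 20.936)² = 54.8157274038²
eq3: (x − 36.482)² + (y + 2.793)² = 69.2429100596²
eq1−eq2, eq1−eq3 (x²,y² cancel):
  59.074·x − 61.154·y = -2509.277109
  105.334·x − 24.868·y = -3576.948558
det = 59.074·-24.868 − -61.154·105.334 = 4972.543204
x = (-2509.277109·-24.868 − -61.154·-3576.948558) / 4972.543204 = -31.441458
y = (59.074·-3576.948558 − -2509.277109·105.334) / 4972.543204 = 10.660045
|P − Q| = √((-31.441458 − 47.608)² + (10.660045 − -40.142)²) = 93.966295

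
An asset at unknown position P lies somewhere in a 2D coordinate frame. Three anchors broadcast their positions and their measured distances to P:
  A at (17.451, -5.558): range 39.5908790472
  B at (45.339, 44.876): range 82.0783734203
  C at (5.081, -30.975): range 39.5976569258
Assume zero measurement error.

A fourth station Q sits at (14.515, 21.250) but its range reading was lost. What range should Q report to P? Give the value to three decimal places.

43.316

eq1: (x − 17.451)² + (y + 5.558)² = 39.5908790472²
eq2: (x − 45.339)² + (y − 44.876)² = 82.0783734203²
eq3: (x − 5.081)² + (y + 30.975)² = 39.5976569258²
eq3−eq1, eq3−eq2 (x²,y² cancel):
  24.740·x + 50.834·y = -649.301691
  80.516·x + 151.702·y = -2084.671838
det = 24.740·151.702 − 50.834·80.516 = -339.842864
x = (-649.301691·151.702 − 50.834·-2084.671838) / -339.842864 = -21.986170
y = (24.740·-2084.671838 − -649.301691·80.516) / -339.842864 = -2.072704
|P − Q| = √((-21.986170 − 14.515)² + (-2.072704 − 21.250)²) = 43.316094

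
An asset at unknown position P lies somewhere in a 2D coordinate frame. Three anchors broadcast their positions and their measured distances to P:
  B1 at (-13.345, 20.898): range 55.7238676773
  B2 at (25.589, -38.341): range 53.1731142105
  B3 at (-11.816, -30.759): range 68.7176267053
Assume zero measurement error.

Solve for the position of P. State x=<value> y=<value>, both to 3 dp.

x=41.716 y=12.328

eq1: (x + 13.345)² + (y − 20.898)² = 55.7238676773²
eq2: (x − 25.589)² + (y + 38.341)² = 53.1731142105²
eq3: (x + 11.816)² + (y + 30.759)² = 68.7176267053²
eq3−eq1, eq3−eq2 (x²,y² cancel):
  -3.058·x + 103.314·y = 1146.044283
  74.810·x − 15.164·y = 2933.827410
det = -3.058·-15.164 − 103.314·74.810 = -7682.548828
x = (1146.044283·-15.164 − 103.314·2933.827410) / -7682.548828 = 41.715851
y = (-3.058·2933.827410 − 1146.044283·74.810) / -7682.548828 = 12.327578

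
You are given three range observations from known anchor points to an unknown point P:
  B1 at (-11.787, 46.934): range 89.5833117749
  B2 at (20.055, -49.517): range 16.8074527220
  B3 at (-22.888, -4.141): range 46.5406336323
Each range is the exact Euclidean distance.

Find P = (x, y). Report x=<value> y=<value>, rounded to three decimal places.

eq1: (x + 11.787)² + (y − 46.934)² = 89.5833117749²
eq2: (x − 20.055)² + (y + 49.517)² = 16.8074527220²
eq3: (x + 22.888)² + (y + 4.141)² = 46.5406336323²
eq3−eq2, eq3−eq1 (x²,y² cancel):
  85.886·x − 90.752·y = 4196.668001
  22.202·x + 102.150·y = -4058.413870
det = 85.886·102.150 − -90.752·22.202 = 10788.130804
x = (4196.668001·102.150 − -90.752·-4058.413870) / 10788.130804 = 5.596934
y = (85.886·-4058.413870 − 4196.668001·22.202) / 10788.130804 = -40.946422

x=5.597 y=-40.946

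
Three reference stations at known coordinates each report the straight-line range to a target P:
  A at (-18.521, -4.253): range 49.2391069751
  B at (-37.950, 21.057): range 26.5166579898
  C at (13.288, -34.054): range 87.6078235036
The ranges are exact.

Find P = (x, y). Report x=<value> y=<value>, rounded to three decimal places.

x=-25.529 y=44.485

eq1: (x + 18.521)² + (y + 4.253)² = 49.2391069751²
eq2: (x + 37.950)² + (y − 21.057)² = 26.5166579898²
eq3: (x − 13.288)² + (y + 34.054)² = 87.6078235036²
eq1−eq3, eq1−eq2 (x²,y² cancel):
  63.618·x − 59.602·y = -4275.510673
  -38.858·x + 50.620·y = 3243.840804
det = 63.618·50.620 − -59.602·-38.858 = 904.328644
x = (-4275.510673·50.620 − -59.602·3243.840804) / 904.328644 = -25.529381
y = (63.618·3243.840804 − -4275.510673·-38.858) / 904.328644 = 44.484791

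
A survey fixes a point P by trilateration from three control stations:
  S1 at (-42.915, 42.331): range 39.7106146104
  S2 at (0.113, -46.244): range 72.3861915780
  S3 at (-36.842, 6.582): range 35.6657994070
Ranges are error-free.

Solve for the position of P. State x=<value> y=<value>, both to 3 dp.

eq1: (x + 42.915)² + (y − 42.331)² = 39.7106146104²
eq2: (x − 0.113)² + (y + 46.244)² = 72.3861915780²
eq3: (x + 36.842)² + (y − 6.582)² = 35.6657994070²
eq2−eq3, eq2−eq1 (x²,y² cancel):
  -73.910·x + 105.652·y = 3229.846867
  -86.056·x + 177.150·y = 5157.918299
det = -73.910·177.150 − 105.652·-86.056 = -4001.167988
x = (3229.846867·177.150 − 105.652·5157.918299) / -4001.167988 = -6.803760
y = (-73.910·5157.918299 − 3229.846867·-86.056) / -4001.167988 = 25.810973

x=-6.804 y=25.811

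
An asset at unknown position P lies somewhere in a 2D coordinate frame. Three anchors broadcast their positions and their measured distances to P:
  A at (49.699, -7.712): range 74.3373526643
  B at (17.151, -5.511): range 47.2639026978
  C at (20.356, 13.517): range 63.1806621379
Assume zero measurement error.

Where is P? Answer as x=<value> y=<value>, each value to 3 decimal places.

eq1: (x − 49.699)² + (y + 7.712)² = 74.3373526643²
eq2: (x − 17.151)² + (y + 5.511)² = 47.2639026978²
eq3: (x − 20.356)² + (y − 13.517)² = 63.1806621379²
eq3−eq2, eq3−eq1 (x²,y² cancel):
  -6.410·x − 38.056·y = 1485.371467
  58.686·x − 42.458·y = 398.143587
det = -6.410·-42.458 − -38.056·58.686 = 2505.510196
x = (1485.371467·-42.458 − -38.056·398.143587) / 2505.510196 = -19.123510
y = (-6.410·398.143587 − 1485.371467·58.686) / 2505.510196 = -35.810116

x=-19.124 y=-35.810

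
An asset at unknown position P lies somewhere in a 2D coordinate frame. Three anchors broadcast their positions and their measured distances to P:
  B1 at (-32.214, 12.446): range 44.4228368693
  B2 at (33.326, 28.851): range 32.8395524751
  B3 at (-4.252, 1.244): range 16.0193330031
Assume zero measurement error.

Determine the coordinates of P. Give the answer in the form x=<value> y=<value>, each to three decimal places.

eq1: (x + 32.214)² + (y − 12.446)² = 44.4228368693²
eq2: (x − 33.326)² + (y − 28.851)² = 32.8395524751²
eq3: (x + 4.252)² + (y − 1.244)² = 16.0193330031²
eq3−eq2, eq3−eq1 (x²,y² cancel):
  75.156·x + 55.214·y = 1101.558260
  -55.924·x + 22.404·y = -543.751734
det = 75.156·22.404 − 55.214·-55.924 = 4771.582760
x = (1101.558260·22.404 − 55.214·-543.751734) / 4771.582760 = 11.464125
y = (75.156·-543.751734 − 1101.558260·-55.924) / 4771.582760 = 4.346008

x=11.464 y=4.346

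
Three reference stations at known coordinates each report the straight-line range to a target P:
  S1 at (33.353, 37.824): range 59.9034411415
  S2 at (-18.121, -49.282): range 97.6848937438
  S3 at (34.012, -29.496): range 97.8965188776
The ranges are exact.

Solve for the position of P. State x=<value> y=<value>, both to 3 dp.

x=-25.660 y=48.112

eq1: (x − 33.353)² + (y − 37.824)² = 59.9034411415²
eq2: (x + 18.121)² + (y + 49.282)² = 97.6848937438²
eq3: (x − 34.012)² + (y + 29.496)² = 97.8965188776²
eq2−eq1, eq2−eq3 (x²,y² cancel):
  102.948·x + 174.212·y = 5739.907625
  104.266·x + 39.572·y = -771.645948
det = 102.948·39.572 − 174.212·104.266 = -14090.530136
x = (5739.907625·39.572 − 174.212·-771.645948) / -14090.530136 = -25.660469
y = (102.948·-771.645948 − 5739.907625·104.266) / -14090.530136 = 48.111505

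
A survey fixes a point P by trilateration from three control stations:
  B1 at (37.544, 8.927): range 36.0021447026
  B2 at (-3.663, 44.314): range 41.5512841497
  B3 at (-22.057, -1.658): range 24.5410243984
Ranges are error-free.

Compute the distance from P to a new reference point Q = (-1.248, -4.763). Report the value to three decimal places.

8.558

eq1: (x − 37.544)² + (y − 8.927)² = 36.0021447026²
eq2: (x + 3.663)² + (y − 44.314)² = 41.5512841497²
eq3: (x + 22.057)² + (y + 1.658)² = 24.5410243984²
eq2−eq1, eq2−eq3 (x²,y² cancel):
  82.414·x − 70.774·y = -57.550109
  -36.788·x − 91.944·y = -363.640616
det = 82.414·-91.944 − -70.774·-36.788 = -10181.106728
x = (-57.550109·-91.944 − -70.774·-363.640616) / -10181.106728 = 2.008123
y = (82.414·-363.640616 − -57.550109·-36.788) / -10181.106728 = 3.151546
|P − Q| = √((2.008123 − -1.248)² + (3.151546 − -4.763)²) = 8.558176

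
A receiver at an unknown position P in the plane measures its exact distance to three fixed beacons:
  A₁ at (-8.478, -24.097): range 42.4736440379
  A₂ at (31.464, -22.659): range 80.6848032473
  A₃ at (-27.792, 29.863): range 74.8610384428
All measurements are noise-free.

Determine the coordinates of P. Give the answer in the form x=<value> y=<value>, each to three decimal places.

eq1: (x + 8.478)² + (y + 24.097)² = 42.4736440379²
eq2: (x − 31.464)² + (y + 22.659)² = 80.6848032473²
eq3: (x + 27.792)² + (y − 29.863)² = 74.8610384428²
eq2−eq1, eq2−eq3 (x²,y² cancel):
  -79.884·x − 2.876·y = 3855.155353
  -118.512·x + 105.044·y = 1066.642854
det = -79.884·105.044 − -2.876·-118.512 = -8732.175408
x = (3855.155353·105.044 − -2.876·1066.642854) / -8732.175408 = -46.727028
y = (-79.884·1066.642854 − 3855.155353·-118.512) / -8732.175408 = -42.563789

x=-46.727 y=-42.564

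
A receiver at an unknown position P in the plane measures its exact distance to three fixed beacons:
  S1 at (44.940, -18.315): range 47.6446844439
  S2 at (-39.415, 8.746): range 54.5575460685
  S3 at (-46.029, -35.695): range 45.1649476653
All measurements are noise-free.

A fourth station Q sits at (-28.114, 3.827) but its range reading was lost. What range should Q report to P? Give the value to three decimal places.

43.378

eq1: (x − 44.940)² + (y + 18.315)² = 47.6446844439²
eq2: (x + 39.415)² + (y − 8.746)² = 54.5575460685²
eq3: (x + 46.029)² + (y + 35.695)² = 45.1649476653²
eq1−eq3, eq1−eq2 (x²,y² cancel):
  -181.938·x − 34.760·y = 1267.902499
  -168.710·x + 54.122·y = -1431.517961
det = -181.938·54.122 − -34.760·-168.710 = -15711.208036
x = (1267.902499·54.122 − -34.760·-1431.517961) / -15711.208036 = -1.200535
y = (-181.938·-1431.517961 − 1267.902499·-168.710) / -15711.208036 = -30.192162
|P − Q| = √((-1.200535 − -28.114)² + (-30.192162 − 3.827)²) = 43.377852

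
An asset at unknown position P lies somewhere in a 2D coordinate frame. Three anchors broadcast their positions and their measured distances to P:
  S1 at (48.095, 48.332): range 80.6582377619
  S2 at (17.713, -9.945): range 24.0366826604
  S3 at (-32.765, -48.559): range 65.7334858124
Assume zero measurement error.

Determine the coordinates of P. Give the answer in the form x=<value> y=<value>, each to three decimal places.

eq1: (x − 48.095)² + (y − 48.332)² = 80.6582377619²
eq2: (x − 17.713)² + (y + 9.945)² = 24.0366826604²
eq3: (x + 32.765)² + (y + 48.559)² = 65.7334858124²
eq1−eq3, eq1−eq2 (x²,y² cancel):
  -161.720·x − 193.782·y = 967.270619
  -60.764·x − 116.554·y = 1691.531351
det = -161.720·-116.554 − -193.782·-60.764 = 7074.143432
x = (967.270619·-116.554 − -193.782·1691.531351) / 7074.143432 = 30.399308
y = (-161.720·1691.531351 − 967.270619·-60.764) / 7074.143432 = -30.361162

x=30.399 y=-30.361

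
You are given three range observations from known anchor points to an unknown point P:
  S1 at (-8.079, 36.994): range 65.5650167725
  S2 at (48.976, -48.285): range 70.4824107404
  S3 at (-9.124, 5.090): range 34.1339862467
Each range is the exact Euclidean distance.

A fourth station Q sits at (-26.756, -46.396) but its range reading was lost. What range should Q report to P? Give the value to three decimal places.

eq1: (x + 8.079)² + (y − 36.994)² = 65.5650167725²
eq2: (x − 48.976)² + (y + 48.285)² = 70.4824107404²
eq3: (x + 9.124)² + (y − 5.090)² = 34.1339862467²
eq2−eq1, eq2−eq3 (x²,y² cancel):
  -114.110·x + 170.558·y = -2627.264725
  -116.200·x + 106.750·y = -818.293118
det = -114.110·106.750 − 170.558·-116.200 = 7637.597100
x = (-2627.264725·106.750 − 170.558·-818.293118) / 7637.597100 = -18.447434
y = (-114.110·-818.293118 − -2627.264725·-116.200) / 7637.597100 = -27.745995
|P − Q| = √((-18.447434 − -26.756)² + (-27.745995 − -46.396)²) = 20.417026

20.417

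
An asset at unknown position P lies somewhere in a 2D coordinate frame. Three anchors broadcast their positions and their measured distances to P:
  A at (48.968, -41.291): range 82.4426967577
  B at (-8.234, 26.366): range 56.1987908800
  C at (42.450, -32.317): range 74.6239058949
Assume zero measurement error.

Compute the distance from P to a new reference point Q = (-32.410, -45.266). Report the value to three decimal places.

eq1: (x − 48.968)² + (y + 41.291)² = 82.4426967577²
eq2: (x + 8.234)² + (y − 26.366)² = 56.1987908800²
eq3: (x − 42.450)² + (y + 32.317)² = 74.6239058949²
eq2−eq1, eq2−eq3 (x²,y² cancel):
  114.404·x − 135.314·y = -298.647159
  101.368·x − 117.366·y = -326.996958
det = 114.404·-117.366 − -135.314·101.368 = 289.369688
x = (-298.647159·-117.366 − -135.314·-326.996958) / 289.369688 = -31.780260
y = (114.404·-326.996958 − -298.647159·101.368) / 289.369688 = -24.662205
|P − Q| = √((-31.780260 − -32.410)² + (-24.662205 − -45.266)²) = 20.613416

20.613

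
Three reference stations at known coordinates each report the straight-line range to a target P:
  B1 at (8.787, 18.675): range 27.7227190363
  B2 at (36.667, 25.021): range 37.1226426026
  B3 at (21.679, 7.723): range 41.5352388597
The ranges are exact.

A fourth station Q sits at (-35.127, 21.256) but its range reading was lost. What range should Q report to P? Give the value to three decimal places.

48.342

eq1: (x − 8.787)² + (y − 18.675)² = 27.7227190363²
eq2: (x − 36.667)² + (y − 25.021)² = 37.1226426026²
eq3: (x − 21.679)² + (y − 7.723)² = 41.5352388597²
eq2−eq3, eq2−eq1 (x²,y² cancel):
  -29.976·x − 34.596·y = -1787.981033
  -55.760·x − 12.692·y = -935.010893
det = -29.976·-12.692 − -34.596·-55.760 = -1548.617568
x = (-1787.981033·-12.692 − -34.596·-935.010893) / -1548.617568 = 6.234323
y = (-29.976·-935.010893 − -1787.981033·-55.760) / -1548.617568 = 46.279945
|P − Q| = √((6.234323 − -35.127)² + (46.279945 − 21.256)²) = 48.342081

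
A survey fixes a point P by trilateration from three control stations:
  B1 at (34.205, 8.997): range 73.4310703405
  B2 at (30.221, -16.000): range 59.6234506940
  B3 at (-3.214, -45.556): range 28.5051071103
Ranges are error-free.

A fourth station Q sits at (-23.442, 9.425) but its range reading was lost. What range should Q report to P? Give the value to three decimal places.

eq1: (x − 34.205)² + (y − 8.997)² = 73.4310703405²
eq2: (x − 30.221)² + (y + 16.000)² = 59.6234506940²
eq3: (x + 3.214)² + (y + 45.556)² = 28.5051071103²
eq1−eq3, eq1−eq2 (x²,y² cancel):
  -74.838·x − 109.106·y = 5414.331858
  -7.968·x − 49.994·y = 1755.547026
det = -74.838·-49.994 − -109.106·-7.968 = 2872.094364
x = (5414.331858·-49.994 − -109.106·1755.547026) / 2872.094364 = -27.555986
y = (-74.838·1755.547026 − 5414.331858·-7.968) / 2872.094364 = -30.723305
|P − Q| = √((-27.555986 − -23.442)² + (-30.723305 − 9.425)²) = 40.358534

40.359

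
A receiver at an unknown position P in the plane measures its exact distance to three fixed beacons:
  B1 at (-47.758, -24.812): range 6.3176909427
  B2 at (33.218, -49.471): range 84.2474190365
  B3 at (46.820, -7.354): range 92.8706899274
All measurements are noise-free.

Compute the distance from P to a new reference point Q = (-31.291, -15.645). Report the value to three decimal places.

eq1: (x + 47.758)² + (y + 24.812)² = 6.3176909427²
eq2: (x − 33.218)² + (y + 49.471)² = 84.2474190365²
eq3: (x − 46.820)² + (y + 7.354)² = 92.8706899274²
eq1−eq3, eq1−eq2 (x²,y² cancel):
  189.156·x + 34.916·y = -9235.320021
  161.952·x − 49.318·y = -6403.360938
det = 189.156·-49.318 − 34.916·161.952 = -14983.511640
x = (-9235.320021·-49.318 − 34.916·-6403.360938) / -14983.511640 = -45.319634
y = (189.156·-6403.360938 − -9235.320021·161.952) / -14983.511640 = -18.983828
|P − Q| = √((-45.319634 − -31.291)² + (-18.983828 − -15.645)²) = 14.420483

14.420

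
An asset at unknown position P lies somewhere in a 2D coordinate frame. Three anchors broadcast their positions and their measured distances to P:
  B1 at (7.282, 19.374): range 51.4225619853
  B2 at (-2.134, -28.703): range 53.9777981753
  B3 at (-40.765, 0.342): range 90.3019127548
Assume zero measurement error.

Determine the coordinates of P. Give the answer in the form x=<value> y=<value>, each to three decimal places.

eq1: (x − 7.282)² + (y − 19.374)² = 51.4225619853²
eq2: (x + 2.134)² + (y + 28.703)² = 53.9777981753²
eq3: (x + 40.765)² + (y − 0.342)² = 90.3019127548²
eq2−eq1, eq2−eq3 (x²,y² cancel):
  18.832·x + 96.154·y = -130.713950
  -77.262·x + 58.090·y = -4407.346727
det = 18.832·58.090 − 96.154·-77.262 = 8523.001228
x = (-130.713950·58.090 − 96.154·-4407.346727) / 8523.001228 = 48.831489
y = (18.832·-4407.346727 − -130.713950·-77.262) / 8523.001228 = -10.923192

x=48.831 y=-10.923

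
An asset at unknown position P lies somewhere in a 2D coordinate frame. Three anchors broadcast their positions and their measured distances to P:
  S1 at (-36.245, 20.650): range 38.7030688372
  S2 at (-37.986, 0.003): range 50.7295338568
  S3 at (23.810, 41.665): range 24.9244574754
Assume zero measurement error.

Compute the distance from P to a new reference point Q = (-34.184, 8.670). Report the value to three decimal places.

42.377

eq1: (x + 36.245)² + (y − 20.650)² = 38.7030688372²
eq2: (x + 37.986)² + (y − 0.003)² = 50.7295338568²
eq3: (x − 23.810)² + (y − 41.665)² = 24.9244574754²
eq3−eq1, eq3−eq2 (x²,y² cancel):
  -120.110·x − 42.030·y = -1439.464757
  -123.592·x − 83.324·y = -2812.209145
det = -120.110·-83.324 − -42.030·-123.592 = 4813.473880
x = (-1439.464757·-83.324 − -42.030·-2812.209145) / 4813.473880 = 0.362485
y = (-120.110·-2812.209145 − -1439.464757·-123.592) / 4813.473880 = 33.212627
|P − Q| = √((0.362485 − -34.184)² + (33.212627 − 8.670)²) = 42.376882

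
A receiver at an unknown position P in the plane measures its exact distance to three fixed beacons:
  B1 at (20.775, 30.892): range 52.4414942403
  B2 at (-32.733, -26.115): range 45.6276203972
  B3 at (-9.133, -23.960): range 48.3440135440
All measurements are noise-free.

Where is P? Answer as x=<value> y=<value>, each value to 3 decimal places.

x=-30.404 y=19.453

eq1: (x − 20.775)² + (y − 30.892)² = 52.4414942403²
eq2: (x + 32.733)² + (y + 26.115)² = 45.6276203972²
eq3: (x + 9.133)² + (y + 23.960)² = 48.3440135440²
eq3−eq2, eq3−eq1 (x²,y² cancel):
  -47.200·x − 4.310·y = 1351.213127
  59.816·x + 109.704·y = 315.456327
det = -47.200·109.704 − -4.310·59.816 = -4920.221840
x = (1351.213127·109.704 − -4.310·315.456327) / -4920.221840 = -30.403731
y = (-47.200·315.456327 − 1351.213127·59.816) / -4920.221840 = 19.453128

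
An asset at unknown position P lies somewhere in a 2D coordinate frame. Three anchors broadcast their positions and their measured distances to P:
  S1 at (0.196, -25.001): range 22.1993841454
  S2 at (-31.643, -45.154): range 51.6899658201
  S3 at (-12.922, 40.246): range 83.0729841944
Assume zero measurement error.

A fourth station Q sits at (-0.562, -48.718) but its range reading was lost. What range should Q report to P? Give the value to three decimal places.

23.399

eq1: (x − 0.196)² + (y + 25.001)² = 22.1993841454²
eq2: (x + 31.643)² + (y + 45.154)² = 51.6899658201²
eq3: (x + 12.922)² + (y − 40.246)² = 83.0729841944²
eq2−eq3, eq2−eq1 (x²,y² cancel):
  37.442·x + 170.800·y = -5482.712701
  63.678·x + 40.306·y = -236.034838
det = 37.442·40.306 − 170.800·63.678 = -9367.065148
x = (-5482.712701·40.306 − 170.800·-236.034838) / -9367.065148 = 19.287948
y = (37.442·-236.034838 − -5482.712701·63.678) / -9367.065148 = -36.328408
|P − Q| = √((19.287948 − -0.562)² + (-36.328408 − -48.718)²) = 23.399197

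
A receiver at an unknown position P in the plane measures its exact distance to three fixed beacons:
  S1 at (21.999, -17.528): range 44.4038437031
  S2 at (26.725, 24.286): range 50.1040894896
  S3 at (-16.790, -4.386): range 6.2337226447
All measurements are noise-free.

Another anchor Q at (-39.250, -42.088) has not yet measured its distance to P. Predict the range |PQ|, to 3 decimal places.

48.690

eq1: (x − 21.999)² + (y + 17.528)² = 44.4038437031²
eq2: (x − 26.725)² + (y − 24.286)² = 50.1040894896²
eq3: (x + 16.790)² + (y + 4.386)² = 6.2337226447²
eq1−eq3, eq1−eq2 (x²,y² cancel):
  -77.578·x + 26.284·y = 1442.796349
  9.452·x + 83.628·y = -25.869812
det = -77.578·83.628 − 26.284·9.452 = -6736.129352
x = (1442.796349·83.628 − 26.284·-25.869812) / -6736.129352 = -18.013035
y = (-77.578·-25.869812 − 1442.796349·9.452) / -6736.129352 = 1.726568
|P − Q| = √((-18.013035 − -39.250)² + (1.726568 − -42.088)²) = 48.690091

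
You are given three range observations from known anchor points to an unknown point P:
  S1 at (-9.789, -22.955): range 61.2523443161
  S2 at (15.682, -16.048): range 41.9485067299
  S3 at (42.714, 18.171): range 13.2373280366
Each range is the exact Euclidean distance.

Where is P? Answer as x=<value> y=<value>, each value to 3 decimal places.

x=30.472 y=23.207

eq1: (x + 9.789)² + (y + 22.955)² = 61.2523443161²
eq2: (x − 15.682)² + (y + 16.048)² = 41.9485067299²
eq3: (x − 42.714)² + (y − 18.171)² = 13.2373280366²
eq3−eq1, eq3−eq2 (x²,y² cancel):
  -105.006·x − 82.252·y = -5108.537322
  -54.064·x − 68.438·y = -3235.657972
det = -105.006·-68.438 − -82.252·-54.064 = 2739.528500
x = (-5108.537322·-68.438 − -82.252·-3235.657972) / 2739.528500 = 30.471936
y = (-105.006·-3235.657972 − -5108.537322·-54.064) / 2739.528500 = 23.206745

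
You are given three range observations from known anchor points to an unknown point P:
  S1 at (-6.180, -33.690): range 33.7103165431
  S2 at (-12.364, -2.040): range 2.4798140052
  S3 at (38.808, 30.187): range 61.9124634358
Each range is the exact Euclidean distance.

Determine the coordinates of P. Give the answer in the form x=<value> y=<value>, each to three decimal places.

x=-14.641 y=-1.059

eq1: (x + 6.180)² + (y + 33.690)² = 33.7103165431²
eq2: (x + 12.364)² + (y + 2.040)² = 2.4798140052²
eq3: (x − 38.808)² + (y − 30.187)² = 61.9124634358²
eq1−eq3, eq1−eq2 (x²,y² cancel):
  89.976·x + 127.754·y = -1452.660354
  -12.368·x + 63.300·y = 114.057560
det = 89.976·63.300 − 127.754·-12.368 = 7275.542272
x = (-1452.660354·63.300 − 127.754·114.057560) / 7275.542272 = -14.641480
y = (89.976·114.057560 − -1452.660354·-12.368) / 7275.542272 = -1.058898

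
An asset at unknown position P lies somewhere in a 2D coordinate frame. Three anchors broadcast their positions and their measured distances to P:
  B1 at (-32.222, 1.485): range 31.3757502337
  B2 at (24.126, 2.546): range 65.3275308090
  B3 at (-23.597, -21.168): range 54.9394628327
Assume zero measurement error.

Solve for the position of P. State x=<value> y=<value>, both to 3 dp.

eq1: (x + 32.222)² + (y − 1.485)² = 31.3757502337²
eq2: (x − 24.126)² + (y − 2.546)² = 65.3275308090²
eq3: (x + 23.597)² + (y + 21.168)² = 54.9394628327²
eq2−eq3, eq2−eq1 (x²,y² cancel):
  -95.446·x − 47.428·y = 1665.698346
  -112.696·x − 2.122·y = 3735.165096
det = -95.446·-2.122 − -47.428·-112.696 = -5142.409476
x = (1665.698346·-2.122 − -47.428·3735.165096) / -5142.409476 = -33.761761
y = (-95.446·3735.165096 − 1665.698346·-112.696) / -5142.409476 = 32.822946

x=-33.762 y=32.823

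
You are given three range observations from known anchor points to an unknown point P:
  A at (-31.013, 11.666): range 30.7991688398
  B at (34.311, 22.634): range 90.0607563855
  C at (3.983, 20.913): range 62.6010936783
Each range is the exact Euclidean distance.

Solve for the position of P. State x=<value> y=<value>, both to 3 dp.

eq1: (x + 31.013)² + (y − 11.666)² = 30.7991688398²
eq2: (x − 34.311)² + (y − 22.634)² = 90.0607563855²
eq3: (x − 3.983)² + (y − 20.913)² = 62.6010936783²
eq3−eq1, eq3−eq2 (x²,y² cancel):
  -69.992·x − 18.494·y = 3614.991996
  60.656·x + 3.442·y = -2955.718092
det = -69.992·3.442 − -18.494·60.656 = 880.859600
x = (3614.991996·3.442 − -18.494·-2955.718092) / 880.859600 = -47.930735
y = (-69.992·-2955.718092 − 3614.991996·60.656) / 880.859600 = -14.070726

x=-47.931 y=-14.071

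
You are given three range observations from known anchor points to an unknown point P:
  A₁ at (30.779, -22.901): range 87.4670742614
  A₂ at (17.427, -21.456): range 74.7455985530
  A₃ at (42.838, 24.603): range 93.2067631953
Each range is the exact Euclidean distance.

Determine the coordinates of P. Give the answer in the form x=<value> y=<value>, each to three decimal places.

eq1: (x − 30.779)² + (y + 22.901)² = 87.4670742614²
eq2: (x − 17.427)² + (y + 21.456)² = 74.7455985530²
eq3: (x − 42.838)² + (y − 24.603)² = 93.2067631953²
eq3−eq1, eq3−eq2 (x²,y² cancel):
  -24.118·x − 95.008·y = 68.412414
  -50.822·x − 92.118·y = 1424.254614
det = -24.118·-92.118 − -95.008·-50.822 = -2606.794652
x = (68.412414·-92.118 − -95.008·1424.254614) / -2606.794652 = -49.491266
y = (-24.118·1424.254614 − 68.412414·-50.822) / -2606.794652 = 11.843402

x=-49.491 y=11.843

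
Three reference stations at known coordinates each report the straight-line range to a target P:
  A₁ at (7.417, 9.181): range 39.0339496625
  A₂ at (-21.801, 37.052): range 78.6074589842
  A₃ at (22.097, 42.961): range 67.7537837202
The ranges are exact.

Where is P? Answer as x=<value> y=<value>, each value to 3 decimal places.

eq1: (x − 7.417)² + (y − 9.181)² = 39.0339496625²
eq2: (x + 21.801)² + (y − 37.052)² = 78.6074589842²
eq3: (x − 22.097)² + (y − 42.961)² = 67.7537837202²
eq3−eq1, eq3−eq2 (x²,y² cancel):
  -29.360·x − 67.560·y = 872.303702
  -87.796·x − 11.818·y = -2074.348025
det = -29.360·-11.818 − -67.560·-87.796 = -5584.521280
x = (872.303702·-11.818 − -67.560·-2074.348025) / -5584.521280 = 26.940866
y = (-29.360·-2074.348025 − 872.303702·-87.796) / -5584.521280 = -24.619413

x=26.941 y=-24.619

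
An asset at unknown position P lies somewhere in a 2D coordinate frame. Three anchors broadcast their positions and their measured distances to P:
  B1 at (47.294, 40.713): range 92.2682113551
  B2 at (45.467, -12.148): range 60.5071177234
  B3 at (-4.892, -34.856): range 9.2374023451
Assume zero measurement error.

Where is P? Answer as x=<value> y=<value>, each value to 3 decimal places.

eq1: (x − 47.294)² + (y − 40.713)² = 92.2682113551²
eq2: (x − 45.467)² + (y + 12.148)² = 60.5071177234²
eq3: (x + 4.892)² + (y + 34.856)² = 9.2374023451²
eq3−eq2, eq3−eq1 (x²,y² cancel):
  100.718·x + 45.416·y = -2599.832100
  104.372·x + 151.138·y = -5772.694820
det = 100.718·151.138 − 45.416·104.372 = 10482.158332
x = (-2599.832100·151.138 − 45.416·-5772.694820) / 10482.158332 = -12.474598
y = (100.718·-5772.694820 − -2599.832100·104.372) / 10482.158332 = -29.580225

x=-12.475 y=-29.580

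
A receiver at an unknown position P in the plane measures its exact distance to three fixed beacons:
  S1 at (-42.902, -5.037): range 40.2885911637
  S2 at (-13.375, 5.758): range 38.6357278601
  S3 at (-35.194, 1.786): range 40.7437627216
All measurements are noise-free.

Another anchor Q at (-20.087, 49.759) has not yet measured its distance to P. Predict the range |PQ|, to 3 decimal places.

82.875

eq1: (x + 42.902)² + (y + 5.037)² = 40.2885911637²
eq2: (x + 13.375)² + (y − 5.758)² = 38.6357278601²
eq3: (x + 35.194)² + (y − 1.786)² = 40.7437627216²
eq3−eq1, eq3−eq2 (x²,y² cancel):
  -15.416·x − 13.646·y = 661.029164
  43.638·x + 7.944·y = -862.427510
det = -15.416·7.944 − -13.646·43.638 = 473.019444
x = (661.029164·7.944 − -13.646·-862.427510) / 473.019444 = -13.778440
y = (-15.416·-862.427510 − 661.029164·43.638) / 473.019444 = -32.875621
|P − Q| = √((-13.778440 − -20.087)² + (-32.875621 − 49.759)²) = 82.875078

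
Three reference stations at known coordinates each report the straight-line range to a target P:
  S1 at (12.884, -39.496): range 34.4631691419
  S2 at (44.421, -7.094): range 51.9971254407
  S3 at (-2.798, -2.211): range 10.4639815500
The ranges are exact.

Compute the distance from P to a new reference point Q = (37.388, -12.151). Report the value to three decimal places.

44.770

eq1: (x − 12.884)² + (y + 39.496)² = 34.4631691419²
eq2: (x − 44.421)² + (y + 7.094)² = 51.9971254407²
eq3: (x + 2.798)² + (y + 2.211)² = 10.4639815500²
eq3−eq1, eq3−eq2 (x²,y² cancel):
  31.364·x − 74.570·y = 634.999030
  94.438·x − 9.766·y = -583.373392
det = 31.364·-9.766 − -74.570·94.438 = 6735.940836
x = (634.999030·-9.766 − -74.570·-583.373392) / 6735.940836 = -7.378859
y = (31.364·-583.373392 − 634.999030·94.438) / 6735.940836 = -11.619010
|P − Q| = √((-7.378859 − 37.388)² + (-11.619010 − -12.151)²) = 44.770019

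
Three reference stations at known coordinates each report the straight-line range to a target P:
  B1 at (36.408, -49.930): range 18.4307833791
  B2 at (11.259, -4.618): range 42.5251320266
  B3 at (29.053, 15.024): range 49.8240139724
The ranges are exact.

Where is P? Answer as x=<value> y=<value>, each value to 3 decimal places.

x=43.132 y=-32.769

eq1: (x − 36.408)² + (y + 49.930)² = 18.4307833791²
eq2: (x − 11.259)² + (y + 4.618)² = 42.5251320266²
eq3: (x − 29.053)² + (y − 15.024)² = 49.8240139724²
eq1−eq2, eq1−eq3 (x²,y² cancel):
  -50.298·x + 90.624·y = -5139.149437
  -14.710·x + 129.908·y = -4891.488571
det = -50.298·129.908 − 90.624·-14.710 = -5201.033544
x = (-5139.149437·129.908 − 90.624·-4891.488571) / -5201.033544 = 43.131882
y = (-50.298·-4891.488571 − -5139.149437·-14.710) / -5201.033544 = -32.769488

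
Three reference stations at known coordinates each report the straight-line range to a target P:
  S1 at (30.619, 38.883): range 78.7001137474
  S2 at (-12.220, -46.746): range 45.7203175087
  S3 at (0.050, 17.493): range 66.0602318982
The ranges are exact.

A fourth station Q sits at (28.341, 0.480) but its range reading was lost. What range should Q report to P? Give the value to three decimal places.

eq1: (x − 30.619)² + (y − 38.883)² = 78.7001137474²
eq2: (x + 12.220)² + (y + 46.746)² = 45.7203175087²
eq3: (x − 0.050)² + (y − 17.493)² = 66.0602318982²
eq3−eq2, eq3−eq1 (x²,y² cancel):
  -24.540·x − 128.478·y = 4302.116172
  61.138·x + 42.780·y = 313.649636
det = -24.540·42.780 − -128.478·61.138 = 6805.066764
x = (4302.116172·42.780 − -128.478·313.649636) / 6805.066764 = 32.966849
y = (-24.540·313.649636 − 4302.116172·61.138) / 6805.066764 = -39.782084
|P − Q| = √((32.966849 − 28.341)² + (-39.782084 − 0.480)²) = 40.526953

40.527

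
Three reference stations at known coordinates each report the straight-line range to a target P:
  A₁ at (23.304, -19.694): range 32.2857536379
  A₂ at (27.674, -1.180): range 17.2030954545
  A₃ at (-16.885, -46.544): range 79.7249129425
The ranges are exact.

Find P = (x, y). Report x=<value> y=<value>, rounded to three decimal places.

x=43.544 y=5.460

eq1: (x − 23.304)² + (y + 19.694)² = 32.2857536379²
eq2: (x − 27.674)² + (y + 1.180)² = 17.2030954545²
eq3: (x + 16.885)² + (y + 46.544)² = 79.7249129425²
eq2−eq3, eq2−eq1 (x²,y² cancel):
  -89.118·x − 90.728·y = -4375.910765
  -8.740·x − 37.028·y = -582.736019
det = -89.118·-37.028 − -90.728·-8.740 = 2506.898584
x = (-4375.910765·-37.028 − -90.728·-582.736019) / 2506.898584 = 43.544143
y = (-89.118·-582.736019 − -4375.910765·-8.740) / 2506.898584 = 5.459658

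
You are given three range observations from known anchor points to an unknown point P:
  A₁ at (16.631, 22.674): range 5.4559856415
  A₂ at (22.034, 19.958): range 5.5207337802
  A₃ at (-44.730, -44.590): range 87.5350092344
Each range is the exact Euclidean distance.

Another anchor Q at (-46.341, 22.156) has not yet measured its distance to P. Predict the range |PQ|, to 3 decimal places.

63.753

eq1: (x − 16.631)² + (y − 22.674)² = 5.4559856415²
eq2: (x − 22.034)² + (y − 19.958)² = 5.5207337802²
eq3: (x + 44.730)² + (y + 44.590)² = 87.5350092344²
eq1−eq2, eq1−eq3 (x²,y² cancel):
  10.806·x − 5.432·y = 92.407761
  -122.722·x − 134.528·y = -4434.269499
det = 10.806·-134.528 − -5.432·-122.722 = -2120.335472
x = (92.407761·-134.528 − -5.432·-4434.269499) / -2120.335472 = 17.222927
y = (10.806·-4434.269499 − 92.407761·-122.722) / -2120.335472 = 17.250219
|P − Q| = √((17.222927 − -46.341)² + (17.250219 − 22.156)²) = 63.752957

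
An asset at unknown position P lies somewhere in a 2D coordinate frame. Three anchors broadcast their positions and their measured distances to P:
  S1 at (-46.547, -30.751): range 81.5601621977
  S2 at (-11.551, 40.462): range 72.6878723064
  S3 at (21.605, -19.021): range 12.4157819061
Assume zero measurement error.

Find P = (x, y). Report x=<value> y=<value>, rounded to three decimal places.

eq1: (x + 46.547)² + (y + 30.751)² = 81.5601621977²
eq2: (x + 11.551)² + (y − 40.462)² = 72.6878723064²
eq3: (x − 21.605)² + (y + 19.021)² = 12.4157819061²
eq1−eq2, eq1−eq3 (x²,y² cancel):
  69.992·x + 142.426·y = 26.885112
  136.304·x + 23.460·y = 4214.235673
det = 69.992·23.460 − 142.426·136.304 = -17771.221184
x = (26.885112·23.460 − 142.426·4214.235673) / -17771.221184 = 33.739156
y = (69.992·4214.235673 − 26.885112·136.304) / -17771.221184 = -16.391571

x=33.739 y=-16.392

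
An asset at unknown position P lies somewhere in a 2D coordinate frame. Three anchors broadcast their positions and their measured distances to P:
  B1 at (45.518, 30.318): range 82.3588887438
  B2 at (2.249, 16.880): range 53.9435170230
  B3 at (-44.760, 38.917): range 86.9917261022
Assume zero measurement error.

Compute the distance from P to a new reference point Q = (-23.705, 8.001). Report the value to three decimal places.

49.824

eq1: (x − 45.518)² + (y − 30.318)² = 82.3588887438²
eq2: (x − 2.249)² + (y − 16.880)² = 53.9435170230²
eq3: (x + 44.760)² + (y − 38.917)² = 86.9917261022²
eq2−eq1, eq2−eq3 (x²,y² cancel):
  86.538·x + 26.876·y = -1172.006479
  -94.018·x + 44.074·y = -1429.659293
det = 86.538·44.074 − 26.876·-94.018 = 6340.903580
x = (-1172.006479·44.074 − 26.876·-1429.659293) / 6340.903580 = -2.086688
y = (86.538·-1429.659293 − -1172.006479·-94.018) / 6340.903580 = -36.888995
|P − Q| = √((-2.086688 − -23.705)² + (-36.888995 − 8.001)²) = 49.824322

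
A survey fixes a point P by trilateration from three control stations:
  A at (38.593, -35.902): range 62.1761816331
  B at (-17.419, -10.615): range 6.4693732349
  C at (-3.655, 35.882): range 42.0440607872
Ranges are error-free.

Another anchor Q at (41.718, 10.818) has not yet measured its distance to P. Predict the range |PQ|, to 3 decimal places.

58.877

eq1: (x − 38.593)² + (y + 35.902)² = 62.1761816331²
eq2: (x + 17.419)² + (y + 10.615)² = 6.4693732349²
eq3: (x + 3.655)² + (y − 35.882)² = 42.0440607872²
eq2−eq1, eq2−eq3 (x²,y² cancel):
  112.024·x − 50.574·y = -1461.751305
  27.528·x + 92.994·y = -841.073094
det = 112.024·92.994 − -50.574·27.528 = 11809.760928
x = (-1461.751305·92.994 − -50.574·-841.073094) / 11809.760928 = -15.112121
y = (112.024·-841.073094 − -1461.751305·27.528) / 11809.760928 = -4.570904
|P − Q| = √((-15.112121 − 41.718)² + (-4.570904 − 10.818)²) = 58.876829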